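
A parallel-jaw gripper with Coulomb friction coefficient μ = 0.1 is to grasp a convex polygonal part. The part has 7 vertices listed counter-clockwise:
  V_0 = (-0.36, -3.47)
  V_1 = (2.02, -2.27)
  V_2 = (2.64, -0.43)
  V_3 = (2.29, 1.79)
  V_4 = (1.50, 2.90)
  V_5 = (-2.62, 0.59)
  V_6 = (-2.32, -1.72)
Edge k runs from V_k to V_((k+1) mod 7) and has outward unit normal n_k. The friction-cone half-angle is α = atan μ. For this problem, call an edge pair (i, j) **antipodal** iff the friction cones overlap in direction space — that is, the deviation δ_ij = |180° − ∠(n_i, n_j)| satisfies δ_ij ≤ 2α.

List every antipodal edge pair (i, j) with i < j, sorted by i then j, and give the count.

α = atan 0.1 = 5.71°;  2α = 11.42°
n_0 = (+0.4502, -0.8929)
n_1 = (+0.9476, -0.3193)
n_2 = (+0.9878, +0.1557)
n_3 = (+0.8147, +0.5798)
n_4 = (-0.4891, +0.8723)
n_5 = (-0.9917, -0.1288)
n_6 = (-0.6660, -0.7459)
  (0,1): δ = 135.38°  ·
  (0,2): δ = 107.80°  ·
  (0,3): δ = 81.32°  ·
  (0,4): δ = 2.52°  ✓
  (0,5): δ = 70.64°  ·
  (0,6): δ = 111.48°  ·
  (1,2): δ = 152.42°  ·
  (1,3): δ = 125.94°  ·
  (1,4): δ = 42.10°  ·
  (1,5): δ = 26.02°  ·
  (1,6): δ = 66.86°  ·
  (2,3): δ = 153.52°  ·
  (2,4): δ = 69.68°  ·
  (2,5): δ = 1.56°  ✓
  (2,6): δ = 39.28°  ·
  (3,4): δ = 96.16°  ·
  (3,5): δ = 28.04°  ·
  (3,6): δ = 12.80°  ·
  (4,5): δ = 111.88°  ·
  (4,6): δ = 71.04°  ·
  (5,6): δ = 139.16°  ·
antipodal pairs: 2

count = 2; pairs: (0,4), (2,5)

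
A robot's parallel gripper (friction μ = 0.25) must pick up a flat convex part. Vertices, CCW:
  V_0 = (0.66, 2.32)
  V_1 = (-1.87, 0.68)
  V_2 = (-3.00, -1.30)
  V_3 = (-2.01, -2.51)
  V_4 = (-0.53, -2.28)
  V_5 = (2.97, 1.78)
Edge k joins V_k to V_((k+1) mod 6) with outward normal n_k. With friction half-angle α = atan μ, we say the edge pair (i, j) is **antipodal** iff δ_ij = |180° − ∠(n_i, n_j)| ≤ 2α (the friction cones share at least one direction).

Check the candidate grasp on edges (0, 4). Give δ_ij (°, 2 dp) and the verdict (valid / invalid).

α = atan 0.25 = 14.04°;  2α = 28.07°
edge 0: e_0 = (-2.53, -1.64);  n_0 = (-0.5439, +0.8391)
edge 4: e_4 = (+3.50, +4.06);  n_4 = (+0.7574, -0.6529)
∠(n_0, n_4) = 163.72°
δ = |180° − 163.72°| = 16.28°
16.28° ≤ 2α = 28.07°  →  valid

δ = 16.28°, valid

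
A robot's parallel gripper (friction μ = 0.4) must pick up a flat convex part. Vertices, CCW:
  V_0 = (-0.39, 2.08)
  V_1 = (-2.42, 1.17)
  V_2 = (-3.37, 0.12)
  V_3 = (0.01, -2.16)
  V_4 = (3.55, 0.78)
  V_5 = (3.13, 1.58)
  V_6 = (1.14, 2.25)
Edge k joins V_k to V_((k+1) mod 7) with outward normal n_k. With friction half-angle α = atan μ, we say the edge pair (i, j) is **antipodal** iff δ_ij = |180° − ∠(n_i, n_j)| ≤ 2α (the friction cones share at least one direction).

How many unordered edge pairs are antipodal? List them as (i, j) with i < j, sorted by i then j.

α = atan 0.4 = 21.80°;  2α = 43.60°
n_0 = (-0.4091, +0.9125)
n_1 = (-0.7415, +0.6709)
n_2 = (-0.5592, -0.8290)
n_3 = (+0.6389, -0.7693)
n_4 = (+0.8854, +0.4648)
n_5 = (+0.3191, +0.9477)
n_6 = (-0.1104, +0.9939)
  (0,1): δ = 156.28°  ·
  (0,2): δ = 58.15°  ·
  (0,3): δ = 15.56°  ✓
  (0,4): δ = 93.55°  ·
  (0,5): δ = 137.25°  ·
  (0,6): δ = 162.19°  ·
  (1,2): δ = 81.86°  ·
  (1,3): δ = 8.15°  ✓
  (1,4): δ = 69.84°  ·
  (1,5): δ = 113.53°  ·
  (1,6): δ = 138.48°  ·
  (2,3): δ = 106.29°  ·
  (2,4): δ = 28.30°  ✓
  (2,5): δ = 15.39°  ✓
  (2,6): δ = 40.34°  ✓
  (3,4): δ = 102.01°  ·
  (3,5): δ = 58.32°  ·
  (3,6): δ = 33.37°  ✓
  (4,5): δ = 136.31°  ·
  (4,6): δ = 111.36°  ·
  (5,6): δ = 155.05°  ·
antipodal pairs: 6

count = 6; pairs: (0,3), (1,3), (2,4), (2,5), (2,6), (3,6)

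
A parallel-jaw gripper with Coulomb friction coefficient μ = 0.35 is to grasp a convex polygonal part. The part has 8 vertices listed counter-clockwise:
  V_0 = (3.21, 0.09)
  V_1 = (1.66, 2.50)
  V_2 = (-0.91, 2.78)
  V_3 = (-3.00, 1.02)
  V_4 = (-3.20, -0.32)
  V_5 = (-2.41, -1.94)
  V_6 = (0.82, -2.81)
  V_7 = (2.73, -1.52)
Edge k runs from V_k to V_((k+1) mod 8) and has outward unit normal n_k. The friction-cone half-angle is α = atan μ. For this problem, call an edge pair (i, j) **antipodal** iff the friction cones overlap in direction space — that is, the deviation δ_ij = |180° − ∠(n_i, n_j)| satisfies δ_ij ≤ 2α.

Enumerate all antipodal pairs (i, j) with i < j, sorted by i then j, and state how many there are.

α = atan 0.35 = 19.29°;  2α = 38.58°
n_0 = (+0.8411, +0.5409)
n_1 = (+0.1083, +0.9941)
n_2 = (-0.6441, +0.7649)
n_3 = (-0.9890, +0.1476)
n_4 = (-0.8988, -0.4383)
n_5 = (-0.2601, -0.9656)
n_6 = (+0.5597, -0.8287)
n_7 = (+0.9583, -0.2857)
  (0,1): δ = 128.97°  ·
  (0,2): δ = 82.65°  ·
  (0,3): δ = 41.24°  ·
  (0,4): δ = 6.75°  ✓
  (0,5): δ = 42.18°  ·
  (0,6): δ = 91.29°  ·
  (0,7): δ = 130.65°  ·
  (1,2): δ = 133.68°  ·
  (1,3): δ = 92.27°  ·
  (1,4): δ = 57.79°  ·
  (1,5): δ = 8.86°  ✓
  (1,6): δ = 40.25°  ·
  (1,7): δ = 79.62°  ·
  (2,3): δ = 138.59°  ·
  (2,4): δ = 104.10°  ·
  (2,5): δ = 55.18°  ·
  (2,6): δ = 6.07°  ✓
  (2,7): δ = 33.30°  ✓
  (3,4): δ = 145.51°  ·
  (3,5): δ = 96.59°  ·
  (3,6): δ = 47.48°  ·
  (3,7): δ = 8.11°  ✓
  (4,5): δ = 131.07°  ·
  (4,6): δ = 81.96°  ·
  (4,7): δ = 42.60°  ·
  (5,6): δ = 130.89°  ·
  (5,7): δ = 91.53°  ·
  (6,7): δ = 140.64°  ·
antipodal pairs: 5

count = 5; pairs: (0,4), (1,5), (2,6), (2,7), (3,7)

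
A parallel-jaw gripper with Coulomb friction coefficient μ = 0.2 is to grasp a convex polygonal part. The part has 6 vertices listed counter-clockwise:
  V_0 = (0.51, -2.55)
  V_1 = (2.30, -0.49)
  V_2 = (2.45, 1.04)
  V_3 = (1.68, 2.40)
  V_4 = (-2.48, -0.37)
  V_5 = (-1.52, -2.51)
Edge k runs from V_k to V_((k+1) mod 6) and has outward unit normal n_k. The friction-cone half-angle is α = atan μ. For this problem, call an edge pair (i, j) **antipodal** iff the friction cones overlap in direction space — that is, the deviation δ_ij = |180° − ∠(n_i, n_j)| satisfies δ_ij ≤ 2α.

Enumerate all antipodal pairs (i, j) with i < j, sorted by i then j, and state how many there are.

count = 2; pairs: (0,3), (2,4)

α = atan 0.2 = 11.31°;  2α = 22.62°
n_0 = (+0.7548, -0.6559)
n_1 = (+0.9952, -0.0976)
n_2 = (+0.8702, +0.4927)
n_3 = (-0.5542, +0.8324)
n_4 = (-0.9124, -0.4093)
n_5 = (-0.0197, -0.9998)
  (0,1): δ = 144.61°  ·
  (0,2): δ = 109.49°  ·
  (0,3): δ = 15.35°  ✓
  (0,4): δ = 65.15°  ·
  (0,5): δ = 129.86°  ·
  (1,2): δ = 144.88°  ·
  (1,3): δ = 50.74°  ·
  (1,4): δ = 29.76°  ·
  (1,5): δ = 94.47°  ·
  (2,3): δ = 85.86°  ·
  (2,4): δ = 5.36°  ✓
  (2,5): δ = 59.35°  ·
  (3,4): δ = 99.50°  ·
  (3,5): δ = 34.79°  ·
  (4,5): δ = 115.29°  ·
antipodal pairs: 2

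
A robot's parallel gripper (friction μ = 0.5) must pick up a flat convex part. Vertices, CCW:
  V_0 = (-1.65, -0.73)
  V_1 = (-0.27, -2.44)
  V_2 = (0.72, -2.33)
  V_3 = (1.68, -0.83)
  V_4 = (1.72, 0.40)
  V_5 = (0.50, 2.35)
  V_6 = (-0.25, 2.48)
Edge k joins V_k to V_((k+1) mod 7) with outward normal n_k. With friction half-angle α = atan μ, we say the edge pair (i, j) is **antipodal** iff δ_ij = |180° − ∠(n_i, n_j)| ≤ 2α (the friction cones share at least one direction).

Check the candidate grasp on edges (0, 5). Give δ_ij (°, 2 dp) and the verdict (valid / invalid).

α = atan 0.5 = 26.57°;  2α = 53.13°
edge 0: e_0 = (+1.38, -1.71);  n_0 = (-0.7782, -0.6280)
edge 5: e_5 = (-0.75, +0.13);  n_5 = (+0.1708, +0.9853)
∠(n_0, n_5) = 138.74°
δ = |180° − 138.74°| = 41.26°
41.26° ≤ 2α = 53.13°  →  valid

δ = 41.26°, valid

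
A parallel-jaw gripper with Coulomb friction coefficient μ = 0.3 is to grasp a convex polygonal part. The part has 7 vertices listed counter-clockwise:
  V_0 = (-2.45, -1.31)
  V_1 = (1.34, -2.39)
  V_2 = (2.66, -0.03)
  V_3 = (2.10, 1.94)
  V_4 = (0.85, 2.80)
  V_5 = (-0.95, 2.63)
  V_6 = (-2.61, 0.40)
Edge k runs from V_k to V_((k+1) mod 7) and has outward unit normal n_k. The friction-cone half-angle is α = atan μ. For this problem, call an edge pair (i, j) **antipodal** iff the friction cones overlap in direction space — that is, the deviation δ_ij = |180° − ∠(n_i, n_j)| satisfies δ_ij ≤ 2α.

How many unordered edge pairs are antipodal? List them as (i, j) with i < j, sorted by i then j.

count = 4; pairs: (0,3), (0,4), (1,5), (2,6)

α = atan 0.3 = 16.70°;  2α = 33.40°
n_0 = (-0.2741, -0.9617)
n_1 = (+0.8728, -0.4882)
n_2 = (+0.9619, +0.2734)
n_3 = (+0.5668, +0.8238)
n_4 = (-0.0940, +0.9956)
n_5 = (-0.8022, +0.5971)
n_6 = (-0.9957, -0.0932)
  (0,1): δ = 103.31°  ·
  (0,2): δ = 58.23°  ·
  (0,3): δ = 18.62°  ✓
  (0,4): δ = 21.30°  ✓
  (0,5): δ = 69.24°  ·
  (0,6): δ = 111.25°  ·
  (1,2): δ = 134.91°  ·
  (1,3): δ = 95.31°  ·
  (1,4): δ = 55.39°  ·
  (1,5): δ = 7.44°  ✓
  (1,6): δ = 34.56°  ·
  (2,3): δ = 140.40°  ·
  (2,4): δ = 100.47°  ·
  (2,5): δ = 52.53°  ·
  (2,6): δ = 10.52°  ✓
  (3,4): δ = 140.08°  ·
  (3,5): δ = 92.14°  ·
  (3,6): δ = 50.13°  ·
  (4,5): δ = 132.06°  ·
  (4,6): δ = 90.05°  ·
  (5,6): δ = 137.99°  ·
antipodal pairs: 4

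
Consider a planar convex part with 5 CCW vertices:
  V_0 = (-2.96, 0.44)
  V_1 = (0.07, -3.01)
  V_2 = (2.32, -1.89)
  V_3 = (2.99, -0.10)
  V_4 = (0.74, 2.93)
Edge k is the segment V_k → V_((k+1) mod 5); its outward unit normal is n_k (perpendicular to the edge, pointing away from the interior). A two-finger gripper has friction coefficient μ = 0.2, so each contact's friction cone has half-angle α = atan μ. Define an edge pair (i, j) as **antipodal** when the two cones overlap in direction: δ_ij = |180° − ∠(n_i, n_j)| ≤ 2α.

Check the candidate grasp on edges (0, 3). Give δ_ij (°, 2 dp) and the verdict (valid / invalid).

α = atan 0.2 = 11.31°;  2α = 22.62°
edge 0: e_0 = (+3.03, -3.45);  n_0 = (-0.7514, -0.6599)
edge 3: e_3 = (-2.25, +3.03);  n_3 = (+0.8029, +0.5962)
∠(n_0, n_3) = 175.31°
δ = |180° − 175.31°| = 4.69°
4.69° ≤ 2α = 22.62°  →  valid

δ = 4.69°, valid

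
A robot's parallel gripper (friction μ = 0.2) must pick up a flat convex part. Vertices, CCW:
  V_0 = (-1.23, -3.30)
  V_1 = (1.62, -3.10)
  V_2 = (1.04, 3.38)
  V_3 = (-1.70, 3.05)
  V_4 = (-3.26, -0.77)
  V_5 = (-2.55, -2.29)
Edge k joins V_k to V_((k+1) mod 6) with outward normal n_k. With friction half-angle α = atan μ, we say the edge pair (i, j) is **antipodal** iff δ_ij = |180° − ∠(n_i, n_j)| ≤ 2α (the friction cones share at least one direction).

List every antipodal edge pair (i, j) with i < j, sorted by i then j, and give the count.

α = atan 0.2 = 11.31°;  2α = 22.62°
n_0 = (+0.0700, -0.9975)
n_1 = (+0.9960, +0.0891)
n_2 = (-0.1196, +0.9928)
n_3 = (-0.9258, +0.3781)
n_4 = (-0.9060, -0.4232)
n_5 = (-0.6077, -0.7942)
  (0,1): δ = 88.90°  ·
  (0,2): δ = 2.85°  ✓
  (0,3): δ = 63.77°  ·
  (0,4): δ = 111.02°  ·
  (0,5): δ = 138.56°  ·
  (1,2): δ = 88.25°  ·
  (1,3): δ = 27.33°  ·
  (1,4): δ = 19.92°  ✓
  (1,5): δ = 47.46°  ·
  (2,3): δ = 119.08°  ·
  (2,4): δ = 71.83°  ·
  (2,5): δ = 44.29°  ·
  (3,4): δ = 132.75°  ·
  (3,5): δ = 105.21°  ·
  (4,5): δ = 152.46°  ·
antipodal pairs: 2

count = 2; pairs: (0,2), (1,4)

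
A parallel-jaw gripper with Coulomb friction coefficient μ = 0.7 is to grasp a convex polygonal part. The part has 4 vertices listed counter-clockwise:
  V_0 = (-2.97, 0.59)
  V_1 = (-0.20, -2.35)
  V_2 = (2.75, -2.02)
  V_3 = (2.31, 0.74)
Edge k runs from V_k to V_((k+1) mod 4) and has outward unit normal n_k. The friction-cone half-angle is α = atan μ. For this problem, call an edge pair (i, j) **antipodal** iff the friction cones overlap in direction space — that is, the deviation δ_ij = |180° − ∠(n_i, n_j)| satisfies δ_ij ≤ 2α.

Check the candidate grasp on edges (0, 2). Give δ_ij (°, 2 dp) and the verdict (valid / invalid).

α = atan 0.7 = 34.99°;  2α = 69.98°
edge 0: e_0 = (+2.77, -2.94);  n_0 = (-0.7278, -0.6858)
edge 2: e_2 = (-0.44, +2.76);  n_2 = (+0.9875, +0.1574)
∠(n_0, n_2) = 145.76°
δ = |180° − 145.76°| = 34.24°
34.24° ≤ 2α = 69.98°  →  valid

δ = 34.24°, valid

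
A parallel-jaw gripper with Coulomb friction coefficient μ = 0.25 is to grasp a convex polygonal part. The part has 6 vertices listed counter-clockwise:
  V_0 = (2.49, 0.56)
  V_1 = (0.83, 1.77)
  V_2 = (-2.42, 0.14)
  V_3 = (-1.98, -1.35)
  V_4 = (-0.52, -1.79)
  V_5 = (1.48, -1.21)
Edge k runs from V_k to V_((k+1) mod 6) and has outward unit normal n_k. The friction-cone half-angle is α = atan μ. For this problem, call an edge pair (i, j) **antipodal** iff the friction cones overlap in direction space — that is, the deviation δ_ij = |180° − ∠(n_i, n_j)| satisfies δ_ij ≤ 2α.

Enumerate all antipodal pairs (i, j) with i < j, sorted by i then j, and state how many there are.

α = atan 0.25 = 14.04°;  2α = 28.07°
n_0 = (+0.5890, +0.8081)
n_1 = (-0.4483, +0.8939)
n_2 = (-0.9591, -0.2832)
n_3 = (-0.2886, -0.9575)
n_4 = (+0.2785, -0.9604)
n_5 = (+0.8685, -0.4956)
  (0,1): δ = 117.28°  ·
  (0,2): δ = 37.46°  ·
  (0,3): δ = 19.32°  ✓
  (0,4): δ = 52.26°  ·
  (0,5): δ = 96.38°  ·
  (1,2): δ = 100.18°  ·
  (1,3): δ = 43.41°  ·
  (1,4): δ = 10.46°  ✓
  (1,5): δ = 33.65°  ·
  (2,3): δ = 123.22°  ·
  (2,4): δ = 90.28°  ·
  (2,5): δ = 46.16°  ·
  (3,4): δ = 147.06°  ·
  (3,5): δ = 102.94°  ·
  (4,5): δ = 135.88°  ·
antipodal pairs: 2

count = 2; pairs: (0,3), (1,4)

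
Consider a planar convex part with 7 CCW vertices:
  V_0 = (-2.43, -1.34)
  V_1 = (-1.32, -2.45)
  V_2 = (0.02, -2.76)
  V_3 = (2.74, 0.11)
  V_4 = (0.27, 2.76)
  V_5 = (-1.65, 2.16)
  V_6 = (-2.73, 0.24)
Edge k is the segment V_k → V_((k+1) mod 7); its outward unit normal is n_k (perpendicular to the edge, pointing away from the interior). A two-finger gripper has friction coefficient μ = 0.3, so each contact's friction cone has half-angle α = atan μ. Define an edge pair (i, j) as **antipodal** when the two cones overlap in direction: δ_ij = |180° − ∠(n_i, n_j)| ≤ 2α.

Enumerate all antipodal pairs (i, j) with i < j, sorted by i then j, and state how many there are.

α = atan 0.3 = 16.70°;  2α = 33.40°
n_0 = (-0.7071, -0.7071)
n_1 = (-0.2254, -0.9743)
n_2 = (+0.7258, -0.6879)
n_3 = (+0.7315, +0.6818)
n_4 = (-0.2983, +0.9545)
n_5 = (-0.8716, +0.4903)
n_6 = (-0.9824, -0.1865)
  (0,1): δ = 148.03°  ·
  (0,2): δ = 88.46°  ·
  (0,3): δ = 2.01°  ✓
  (0,4): δ = 62.35°  ·
  (0,5): δ = 105.64°  ·
  (0,6): δ = 145.75°  ·
  (1,2): δ = 120.44°  ·
  (1,3): δ = 33.99°  ·
  (1,4): δ = 30.38°  ✓
  (1,5): δ = 73.67°  ·
  (1,6): δ = 113.78°  ·
  (2,3): δ = 93.55°  ·
  (2,4): δ = 29.18°  ✓
  (2,5): δ = 14.11°  ✓
  (2,6): δ = 54.21°  ·
  (3,4): δ = 115.63°  ·
  (3,5): δ = 72.34°  ·
  (3,6): δ = 32.24°  ✓
  (4,5): δ = 136.71°  ·
  (4,6): δ = 96.60°  ·
  (5,6): δ = 139.89°  ·
antipodal pairs: 5

count = 5; pairs: (0,3), (1,4), (2,4), (2,5), (3,6)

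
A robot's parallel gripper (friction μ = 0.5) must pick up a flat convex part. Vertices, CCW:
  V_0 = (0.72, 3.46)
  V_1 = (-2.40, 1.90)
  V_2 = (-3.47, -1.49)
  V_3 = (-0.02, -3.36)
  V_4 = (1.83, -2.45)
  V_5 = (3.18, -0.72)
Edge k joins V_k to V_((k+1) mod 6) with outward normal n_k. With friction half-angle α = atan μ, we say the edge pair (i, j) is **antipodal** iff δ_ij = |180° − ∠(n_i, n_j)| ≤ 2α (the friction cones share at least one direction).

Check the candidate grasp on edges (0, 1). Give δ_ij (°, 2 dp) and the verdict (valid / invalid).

α = atan 0.5 = 26.57°;  2α = 53.13°
edge 0: e_0 = (-3.12, -1.56);  n_0 = (-0.4472, +0.8944)
edge 1: e_1 = (-1.07, -3.39);  n_1 = (-0.9536, +0.3010)
∠(n_0, n_1) = 45.92°
δ = |180° − 45.92°| = 134.08°
134.08° > 2α = 53.13°  →  invalid

δ = 134.08°, invalid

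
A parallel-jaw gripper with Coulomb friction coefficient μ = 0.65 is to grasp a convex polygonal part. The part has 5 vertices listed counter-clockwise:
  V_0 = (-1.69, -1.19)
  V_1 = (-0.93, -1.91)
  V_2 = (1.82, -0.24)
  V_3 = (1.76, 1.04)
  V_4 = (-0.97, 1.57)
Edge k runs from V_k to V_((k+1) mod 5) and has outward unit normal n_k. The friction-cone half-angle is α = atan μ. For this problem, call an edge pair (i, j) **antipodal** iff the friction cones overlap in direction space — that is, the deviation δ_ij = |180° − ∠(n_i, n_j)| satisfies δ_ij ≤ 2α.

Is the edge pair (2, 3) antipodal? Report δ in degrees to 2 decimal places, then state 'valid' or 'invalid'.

α = atan 0.65 = 33.02°;  2α = 66.05°
edge 2: e_2 = (-0.06, +1.28);  n_2 = (+0.9989, +0.0468)
edge 3: e_3 = (-2.73, +0.53);  n_3 = (+0.1906, +0.9817)
∠(n_2, n_3) = 76.33°
δ = |180° − 76.33°| = 103.67°
103.67° > 2α = 66.05°  →  invalid

δ = 103.67°, invalid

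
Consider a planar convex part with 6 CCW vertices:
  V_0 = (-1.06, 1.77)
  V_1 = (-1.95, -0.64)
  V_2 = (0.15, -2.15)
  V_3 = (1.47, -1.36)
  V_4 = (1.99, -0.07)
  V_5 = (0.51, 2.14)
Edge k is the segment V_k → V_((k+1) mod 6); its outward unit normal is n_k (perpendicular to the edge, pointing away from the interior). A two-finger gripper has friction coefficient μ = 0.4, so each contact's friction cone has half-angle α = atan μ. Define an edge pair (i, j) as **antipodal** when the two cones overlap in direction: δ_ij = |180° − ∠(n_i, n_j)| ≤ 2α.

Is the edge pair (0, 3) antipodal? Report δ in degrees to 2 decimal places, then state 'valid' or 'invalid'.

δ = 1.69°, valid

α = atan 0.4 = 21.80°;  2α = 43.60°
edge 0: e_0 = (-0.89, -2.41);  n_0 = (-0.9381, +0.3464)
edge 3: e_3 = (+0.52, +1.29);  n_3 = (+0.9275, -0.3739)
∠(n_0, n_3) = 178.31°
δ = |180° − 178.31°| = 1.69°
1.69° ≤ 2α = 43.60°  →  valid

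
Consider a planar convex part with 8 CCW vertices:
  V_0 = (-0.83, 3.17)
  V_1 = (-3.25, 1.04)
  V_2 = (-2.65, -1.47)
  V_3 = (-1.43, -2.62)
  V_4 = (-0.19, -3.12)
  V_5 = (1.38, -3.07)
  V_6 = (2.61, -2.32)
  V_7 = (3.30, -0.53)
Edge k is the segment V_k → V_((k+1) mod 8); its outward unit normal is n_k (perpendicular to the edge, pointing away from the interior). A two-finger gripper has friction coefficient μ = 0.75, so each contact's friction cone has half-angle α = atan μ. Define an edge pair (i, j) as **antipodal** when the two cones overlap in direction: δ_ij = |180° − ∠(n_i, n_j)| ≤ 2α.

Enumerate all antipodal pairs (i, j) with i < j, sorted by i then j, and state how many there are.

α = atan 0.75 = 36.87°;  2α = 73.74°
n_0 = (-0.6607, +0.7507)
n_1 = (-0.9726, -0.2325)
n_2 = (-0.6859, -0.7277)
n_3 = (-0.3740, -0.9274)
n_4 = (+0.0318, -0.9995)
n_5 = (+0.5206, -0.8538)
n_6 = (+0.9331, -0.3597)
n_7 = (+0.6673, +0.7448)
  (0,1): δ = 117.91°  ·
  (0,2): δ = 84.66°  ·
  (0,3): δ = 63.31°  ✓
  (0,4): δ = 39.53°  ✓
  (0,5): δ = 9.98°  ✓
  (0,6): δ = 27.57°  ✓
  (0,7): δ = 96.79°  ·
  (1,2): δ = 146.75°  ·
  (1,3): δ = 125.40°  ·
  (1,4): δ = 101.62°  ·
  (1,5): δ = 72.07°  ✓
  (1,6): δ = 34.52°  ✓
  (1,7): δ = 34.70°  ✓
  (2,3): δ = 158.65°  ·
  (2,4): δ = 134.87°  ·
  (2,5): δ = 105.32°  ·
  (2,6): δ = 67.77°  ✓
  (2,7): δ = 1.45°  ✓
  (3,4): δ = 156.22°  ·
  (3,5): δ = 126.67°  ·
  (3,6): δ = 89.12°  ·
  (3,7): δ = 19.90°  ✓
  (4,5): δ = 150.45°  ·
  (4,6): δ = 112.90°  ·
  (4,7): δ = 43.68°  ✓
  (5,6): δ = 142.45°  ·
  (5,7): δ = 73.23°  ✓
  (6,7): δ = 110.78°  ·
antipodal pairs: 12

count = 12; pairs: (0,3), (0,4), (0,5), (0,6), (1,5), (1,6), (1,7), (2,6), (2,7), (3,7), (4,7), (5,7)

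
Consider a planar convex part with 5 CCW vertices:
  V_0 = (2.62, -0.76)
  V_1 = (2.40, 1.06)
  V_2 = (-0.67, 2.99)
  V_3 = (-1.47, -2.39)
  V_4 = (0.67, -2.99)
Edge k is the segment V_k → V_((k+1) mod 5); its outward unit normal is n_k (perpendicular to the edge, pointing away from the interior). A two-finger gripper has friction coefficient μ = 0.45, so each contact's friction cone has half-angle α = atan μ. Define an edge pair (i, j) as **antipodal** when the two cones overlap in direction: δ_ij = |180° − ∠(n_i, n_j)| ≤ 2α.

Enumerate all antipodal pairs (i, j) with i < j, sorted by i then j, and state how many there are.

count = 3; pairs: (0,2), (1,3), (2,4)

α = atan 0.45 = 24.23°;  2α = 48.46°
n_0 = (+0.9928, +0.1200)
n_1 = (+0.5322, +0.8466)
n_2 = (-0.9891, +0.1471)
n_3 = (-0.2700, -0.9629)
n_4 = (+0.7528, -0.6583)
  (0,1): δ = 129.05°  ·
  (0,2): δ = 15.35°  ✓
  (0,3): δ = 67.45°  ·
  (0,4): δ = 131.94°  ·
  (1,2): δ = 66.30°  ·
  (1,3): δ = 16.49°  ✓
  (1,4): δ = 80.99°  ·
  (2,3): δ = 97.20°  ·
  (2,4): δ = 32.71°  ✓
  (3,4): δ = 115.51°  ·
antipodal pairs: 3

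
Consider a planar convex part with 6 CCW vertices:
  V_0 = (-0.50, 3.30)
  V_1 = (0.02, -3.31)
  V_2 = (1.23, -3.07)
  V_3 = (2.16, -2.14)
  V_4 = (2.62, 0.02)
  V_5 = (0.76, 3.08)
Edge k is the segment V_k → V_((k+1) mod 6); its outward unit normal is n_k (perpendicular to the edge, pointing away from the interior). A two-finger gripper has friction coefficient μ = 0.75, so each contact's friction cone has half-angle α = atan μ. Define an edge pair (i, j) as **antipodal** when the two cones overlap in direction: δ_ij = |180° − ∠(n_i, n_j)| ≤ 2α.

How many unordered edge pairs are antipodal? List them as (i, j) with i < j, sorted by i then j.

α = atan 0.75 = 36.87°;  2α = 73.74°
n_0 = (-0.9969, -0.0784)
n_1 = (+0.1946, -0.9809)
n_2 = (+0.7071, -0.7071)
n_3 = (+0.9781, -0.2083)
n_4 = (+0.8545, +0.5194)
n_5 = (+0.1720, +0.9851)
  (0,1): δ = 83.28°  ·
  (0,2): δ = 49.50°  ✓
  (0,3): δ = 16.52°  ✓
  (0,4): δ = 26.79°  ✓
  (0,5): δ = 75.60°  ·
  (1,2): δ = 146.22°  ·
  (1,3): δ = 113.24°  ·
  (1,4): δ = 69.93°  ✓
  (1,5): δ = 21.12°  ✓
  (2,3): δ = 147.02°  ·
  (2,4): δ = 103.71°  ·
  (2,5): δ = 54.90°  ✓
  (3,4): δ = 136.68°  ·
  (3,5): δ = 87.88°  ·
  (4,5): δ = 131.20°  ·
antipodal pairs: 6

count = 6; pairs: (0,2), (0,3), (0,4), (1,4), (1,5), (2,5)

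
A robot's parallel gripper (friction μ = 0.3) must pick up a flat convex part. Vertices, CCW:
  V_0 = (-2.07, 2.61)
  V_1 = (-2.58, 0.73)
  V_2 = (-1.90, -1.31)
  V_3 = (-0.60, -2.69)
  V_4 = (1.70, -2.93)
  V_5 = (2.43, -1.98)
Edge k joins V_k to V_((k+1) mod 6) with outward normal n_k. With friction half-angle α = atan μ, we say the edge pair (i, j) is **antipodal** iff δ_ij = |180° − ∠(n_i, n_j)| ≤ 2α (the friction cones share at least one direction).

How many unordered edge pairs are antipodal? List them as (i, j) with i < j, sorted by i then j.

α = atan 0.3 = 16.70°;  2α = 33.40°
n_0 = (-0.9651, +0.2618)
n_1 = (-0.9487, -0.3162)
n_2 = (-0.7279, -0.6857)
n_3 = (-0.1038, -0.9946)
n_4 = (+0.7929, -0.6093)
n_5 = (+0.7141, +0.7001)
  (0,1): δ = 146.39°  ·
  (0,2): δ = 121.53°  ·
  (0,3): δ = 80.78°  ·
  (0,4): δ = 22.36°  ✓
  (0,5): δ = 59.61°  ·
  (1,2): δ = 155.14°  ·
  (1,3): δ = 114.39°  ·
  (1,4): δ = 55.97°  ·
  (1,5): δ = 26.00°  ✓
  (2,3): δ = 139.25°  ·
  (2,4): δ = 80.83°  ·
  (2,5): δ = 1.14°  ✓
  (3,4): δ = 121.58°  ·
  (3,5): δ = 39.61°  ·
  (4,5): δ = 98.03°  ·
antipodal pairs: 3

count = 3; pairs: (0,4), (1,5), (2,5)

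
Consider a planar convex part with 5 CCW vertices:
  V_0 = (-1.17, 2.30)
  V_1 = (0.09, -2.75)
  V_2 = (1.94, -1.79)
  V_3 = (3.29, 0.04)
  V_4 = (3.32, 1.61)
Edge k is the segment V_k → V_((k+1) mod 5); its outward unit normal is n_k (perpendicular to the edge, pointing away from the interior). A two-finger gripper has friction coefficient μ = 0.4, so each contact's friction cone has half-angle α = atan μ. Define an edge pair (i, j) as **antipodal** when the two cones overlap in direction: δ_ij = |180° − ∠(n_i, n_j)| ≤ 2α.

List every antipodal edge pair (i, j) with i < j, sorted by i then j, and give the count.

count = 2; pairs: (0,3), (1,4)

α = atan 0.4 = 21.80°;  2α = 43.60°
n_0 = (-0.9703, -0.2421)
n_1 = (+0.4606, -0.8876)
n_2 = (+0.8047, -0.5936)
n_3 = (+0.9998, -0.0191)
n_4 = (+0.1519, +0.9884)
  (0,1): δ = 76.58°  ·
  (0,2): δ = 50.43°  ·
  (0,3): δ = 15.10°  ✓
  (0,4): δ = 67.25°  ·
  (1,2): δ = 153.84°  ·
  (1,3): δ = 118.52°  ·
  (1,4): δ = 36.16°  ✓
  (2,3): δ = 144.68°  ·
  (2,4): δ = 62.32°  ·
  (3,4): δ = 97.64°  ·
antipodal pairs: 2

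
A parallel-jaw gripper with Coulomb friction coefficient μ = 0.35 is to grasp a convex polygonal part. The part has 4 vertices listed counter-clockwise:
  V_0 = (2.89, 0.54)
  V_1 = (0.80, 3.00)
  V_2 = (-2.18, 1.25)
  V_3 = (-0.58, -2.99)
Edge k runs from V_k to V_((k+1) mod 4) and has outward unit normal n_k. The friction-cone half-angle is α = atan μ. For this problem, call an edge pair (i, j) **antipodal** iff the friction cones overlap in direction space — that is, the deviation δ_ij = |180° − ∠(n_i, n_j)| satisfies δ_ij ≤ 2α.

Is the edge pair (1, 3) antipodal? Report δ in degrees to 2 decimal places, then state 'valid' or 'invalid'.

δ = 15.07°, valid

α = atan 0.35 = 19.29°;  2α = 38.58°
edge 1: e_1 = (-2.98, -1.75);  n_1 = (-0.5064, +0.8623)
edge 3: e_3 = (+3.47, +3.53);  n_3 = (+0.7131, -0.7010)
∠(n_1, n_3) = 164.93°
δ = |180° − 164.93°| = 15.07°
15.07° ≤ 2α = 38.58°  →  valid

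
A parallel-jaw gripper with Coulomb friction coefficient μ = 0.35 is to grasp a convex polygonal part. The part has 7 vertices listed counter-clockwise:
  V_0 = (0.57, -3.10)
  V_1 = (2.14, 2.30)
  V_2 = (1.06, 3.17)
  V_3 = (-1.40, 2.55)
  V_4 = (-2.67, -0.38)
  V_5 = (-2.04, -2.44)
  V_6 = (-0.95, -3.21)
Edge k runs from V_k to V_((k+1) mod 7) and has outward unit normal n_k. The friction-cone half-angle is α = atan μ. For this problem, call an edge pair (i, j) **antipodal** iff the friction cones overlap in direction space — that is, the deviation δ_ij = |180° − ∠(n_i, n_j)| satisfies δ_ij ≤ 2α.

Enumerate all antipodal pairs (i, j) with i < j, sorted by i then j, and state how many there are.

α = atan 0.35 = 19.29°;  2α = 38.58°
n_0 = (+0.9602, -0.2792)
n_1 = (+0.6273, +0.7788)
n_2 = (-0.2444, +0.9697)
n_3 = (-0.9175, +0.3977)
n_4 = (-0.9563, -0.2925)
n_5 = (-0.5770, -0.8168)
n_6 = (+0.0722, -0.9974)
  (0,1): δ = 112.64°  ·
  (0,2): δ = 59.64°  ·
  (0,3): δ = 7.22°  ✓
  (0,4): δ = 33.22°  ✓
  (0,5): δ = 70.97°  ·
  (0,6): δ = 110.35°  ·
  (1,2): δ = 127.00°  ·
  (1,3): δ = 74.58°  ·
  (1,4): δ = 34.14°  ✓
  (1,5): δ = 3.62°  ✓
  (1,6): δ = 42.99°  ·
  (2,3): δ = 127.58°  ·
  (2,4): δ = 87.14°  ·
  (2,5): δ = 49.38°  ·
  (2,6): δ = 10.01°  ✓
  (3,4): δ = 139.56°  ·
  (3,5): δ = 101.80°  ·
  (3,6): δ = 62.43°  ·
  (4,5): δ = 142.24°  ·
  (4,6): δ = 102.87°  ·
  (5,6): δ = 140.62°  ·
antipodal pairs: 5

count = 5; pairs: (0,3), (0,4), (1,4), (1,5), (2,6)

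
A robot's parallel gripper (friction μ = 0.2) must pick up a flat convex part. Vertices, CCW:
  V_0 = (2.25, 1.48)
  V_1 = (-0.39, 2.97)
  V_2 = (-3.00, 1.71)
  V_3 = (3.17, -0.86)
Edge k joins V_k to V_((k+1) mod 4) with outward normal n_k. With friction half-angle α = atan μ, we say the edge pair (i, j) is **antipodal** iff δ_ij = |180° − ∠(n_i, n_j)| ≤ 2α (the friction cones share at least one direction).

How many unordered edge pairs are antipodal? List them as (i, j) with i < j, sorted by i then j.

α = atan 0.2 = 11.31°;  2α = 22.62°
n_0 = (+0.4915, +0.8709)
n_1 = (-0.4347, +0.9006)
n_2 = (-0.3845, -0.9231)
n_3 = (+0.9307, +0.3659)
  (0,1): δ = 124.79°  ·
  (0,2): δ = 6.83°  ✓
  (0,3): δ = 140.90°  ·
  (1,2): δ = 48.38°  ·
  (1,3): δ = 85.69°  ·
  (2,3): δ = 45.92°  ·
antipodal pairs: 1

count = 1; pairs: (0,2)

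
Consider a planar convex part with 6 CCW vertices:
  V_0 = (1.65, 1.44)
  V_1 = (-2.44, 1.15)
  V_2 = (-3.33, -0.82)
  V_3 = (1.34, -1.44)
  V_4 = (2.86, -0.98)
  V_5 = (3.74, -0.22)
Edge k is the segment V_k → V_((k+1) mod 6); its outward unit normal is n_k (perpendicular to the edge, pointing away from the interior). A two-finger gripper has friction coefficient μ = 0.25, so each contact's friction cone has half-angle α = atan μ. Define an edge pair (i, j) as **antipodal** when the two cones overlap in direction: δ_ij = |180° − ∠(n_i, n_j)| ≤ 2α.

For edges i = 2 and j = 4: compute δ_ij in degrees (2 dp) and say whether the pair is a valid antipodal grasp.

δ = 131.62°, invalid

α = atan 0.25 = 14.04°;  2α = 28.07°
edge 2: e_2 = (+4.67, -0.62);  n_2 = (-0.1316, -0.9913)
edge 4: e_4 = (+0.88, +0.76);  n_4 = (+0.6536, -0.7568)
∠(n_2, n_4) = 48.38°
δ = |180° − 48.38°| = 131.62°
131.62° > 2α = 28.07°  →  invalid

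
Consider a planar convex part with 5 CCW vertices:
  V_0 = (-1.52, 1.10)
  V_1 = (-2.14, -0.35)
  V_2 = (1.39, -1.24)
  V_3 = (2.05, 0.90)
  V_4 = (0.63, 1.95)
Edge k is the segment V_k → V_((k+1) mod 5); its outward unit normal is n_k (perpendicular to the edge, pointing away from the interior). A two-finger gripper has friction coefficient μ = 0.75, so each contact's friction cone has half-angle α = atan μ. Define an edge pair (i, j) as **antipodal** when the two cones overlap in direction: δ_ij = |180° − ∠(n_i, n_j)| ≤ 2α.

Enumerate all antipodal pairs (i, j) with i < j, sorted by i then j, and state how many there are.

α = atan 0.75 = 36.87°;  2α = 73.74°
n_0 = (-0.9195, +0.3932)
n_1 = (-0.2445, -0.9697)
n_2 = (+0.9556, -0.2947)
n_3 = (+0.5946, +0.8041)
n_4 = (-0.3677, +0.9300)
  (0,1): δ = 81.00°  ·
  (0,2): δ = 6.01°  ✓
  (0,3): δ = 76.67°  ·
  (0,4): δ = 134.72°  ·
  (1,2): δ = 92.99°  ·
  (1,3): δ = 22.33°  ✓
  (1,4): δ = 35.72°  ✓
  (2,3): δ = 109.34°  ·
  (2,4): δ = 51.29°  ✓
  (3,4): δ = 121.95°  ·
antipodal pairs: 4

count = 4; pairs: (0,2), (1,3), (1,4), (2,4)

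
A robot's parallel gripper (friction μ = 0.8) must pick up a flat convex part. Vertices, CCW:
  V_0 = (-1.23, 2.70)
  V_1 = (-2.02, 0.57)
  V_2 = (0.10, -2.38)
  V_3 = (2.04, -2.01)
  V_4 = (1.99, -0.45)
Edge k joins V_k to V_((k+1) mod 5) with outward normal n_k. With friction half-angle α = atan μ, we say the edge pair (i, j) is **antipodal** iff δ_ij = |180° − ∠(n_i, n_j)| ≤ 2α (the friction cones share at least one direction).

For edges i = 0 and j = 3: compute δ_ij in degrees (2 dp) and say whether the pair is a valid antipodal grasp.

α = atan 0.8 = 38.66°;  2α = 77.32°
edge 0: e_0 = (-0.79, -2.13);  n_0 = (-0.9376, +0.3477)
edge 3: e_3 = (-0.05, +1.56);  n_3 = (+0.9995, +0.0320)
∠(n_0, n_3) = 157.81°
δ = |180° − 157.81°| = 22.19°
22.19° ≤ 2α = 77.32°  →  valid

δ = 22.19°, valid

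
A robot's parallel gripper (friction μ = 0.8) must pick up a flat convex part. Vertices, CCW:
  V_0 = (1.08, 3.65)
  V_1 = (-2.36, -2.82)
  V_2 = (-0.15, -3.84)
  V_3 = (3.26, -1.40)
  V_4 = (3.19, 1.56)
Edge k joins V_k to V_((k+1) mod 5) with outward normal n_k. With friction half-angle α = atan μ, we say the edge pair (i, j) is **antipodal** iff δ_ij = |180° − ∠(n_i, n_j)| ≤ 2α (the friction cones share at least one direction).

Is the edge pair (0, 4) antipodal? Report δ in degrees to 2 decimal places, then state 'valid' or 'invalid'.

δ = 73.27°, valid

α = atan 0.8 = 38.66°;  2α = 77.32°
edge 0: e_0 = (-3.44, -6.47);  n_0 = (-0.8830, +0.4695)
edge 4: e_4 = (-2.11, +2.09);  n_4 = (+0.7037, +0.7105)
∠(n_0, n_4) = 106.73°
δ = |180° − 106.73°| = 73.27°
73.27° ≤ 2α = 77.32°  →  valid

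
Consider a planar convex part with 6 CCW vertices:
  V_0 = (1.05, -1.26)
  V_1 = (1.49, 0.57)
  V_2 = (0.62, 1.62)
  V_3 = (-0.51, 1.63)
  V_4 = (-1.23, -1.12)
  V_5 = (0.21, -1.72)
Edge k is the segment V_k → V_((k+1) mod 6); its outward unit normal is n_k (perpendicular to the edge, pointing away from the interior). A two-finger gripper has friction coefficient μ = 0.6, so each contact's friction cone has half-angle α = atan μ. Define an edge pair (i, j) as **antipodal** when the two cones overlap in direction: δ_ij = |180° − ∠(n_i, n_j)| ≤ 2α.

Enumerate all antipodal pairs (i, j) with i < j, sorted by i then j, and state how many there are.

count = 6; pairs: (0,3), (1,3), (1,4), (2,4), (2,5), (3,5)

α = atan 0.6 = 30.96°;  2α = 61.93°
n_0 = (+0.9723, -0.2338)
n_1 = (+0.7700, +0.6380)
n_2 = (+0.0088, +1.0000)
n_3 = (-0.9674, +0.2533)
n_4 = (-0.3846, -0.9231)
n_5 = (+0.4803, -0.8771)
  (0,1): δ = 126.84°  ·
  (0,2): δ = 76.99°  ·
  (0,3): δ = 1.15°  ✓
  (0,4): δ = 80.90°  ·
  (0,5): δ = 132.23°  ·
  (1,2): δ = 130.15°  ·
  (1,3): δ = 54.32°  ✓
  (1,4): δ = 27.74°  ✓
  (1,5): δ = 79.06°  ·
  (2,3): δ = 104.16°  ·
  (2,4): δ = 22.11°  ✓
  (2,5): δ = 29.21°  ✓
  (3,4): δ = 97.95°  ·
  (3,5): δ = 46.62°  ✓
  (4,5): δ = 128.67°  ·
antipodal pairs: 6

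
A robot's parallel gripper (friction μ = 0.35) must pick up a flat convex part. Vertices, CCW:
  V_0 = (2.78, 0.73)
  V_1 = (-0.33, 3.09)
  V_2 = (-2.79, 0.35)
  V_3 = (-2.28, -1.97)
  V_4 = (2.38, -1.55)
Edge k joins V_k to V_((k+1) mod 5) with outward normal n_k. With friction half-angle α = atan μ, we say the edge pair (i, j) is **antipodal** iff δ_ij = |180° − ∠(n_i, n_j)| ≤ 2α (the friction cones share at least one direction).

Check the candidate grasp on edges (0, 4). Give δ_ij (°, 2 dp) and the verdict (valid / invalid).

δ = 117.24°, invalid

α = atan 0.35 = 19.29°;  2α = 38.58°
edge 0: e_0 = (-3.11, +2.36);  n_0 = (+0.6045, +0.7966)
edge 4: e_4 = (+0.40, +2.28);  n_4 = (+0.9850, -0.1728)
∠(n_0, n_4) = 62.76°
δ = |180° − 62.76°| = 117.24°
117.24° > 2α = 38.58°  →  invalid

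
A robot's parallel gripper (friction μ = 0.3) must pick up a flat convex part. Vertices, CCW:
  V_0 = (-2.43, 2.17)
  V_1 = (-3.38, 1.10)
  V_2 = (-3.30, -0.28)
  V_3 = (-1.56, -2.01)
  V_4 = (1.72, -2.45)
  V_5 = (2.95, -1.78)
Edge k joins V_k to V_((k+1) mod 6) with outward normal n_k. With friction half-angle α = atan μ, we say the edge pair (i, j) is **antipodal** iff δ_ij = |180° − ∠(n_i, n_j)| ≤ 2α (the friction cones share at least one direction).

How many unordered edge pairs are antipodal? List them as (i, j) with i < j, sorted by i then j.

count = 3; pairs: (0,4), (2,5), (3,5)

α = atan 0.3 = 16.70°;  2α = 33.40°
n_0 = (-0.7478, +0.6639)
n_1 = (-0.9983, -0.0579)
n_2 = (-0.7051, -0.7091)
n_3 = (-0.1330, -0.9911)
n_4 = (+0.4784, -0.8782)
n_5 = (+0.5918, +0.8061)
  (0,1): δ = 135.08°  ·
  (0,2): δ = 93.23°  ·
  (0,3): δ = 56.04°  ·
  (0,4): δ = 19.82°  ✓
  (0,5): δ = 95.31°  ·
  (1,2): δ = 138.15°  ·
  (1,3): δ = 100.96°  ·
  (1,4): δ = 64.74°  ·
  (1,5): δ = 50.40°  ·
  (2,3): δ = 142.81°  ·
  (2,4): δ = 106.59°  ·
  (2,5): δ = 8.55°  ✓
  (3,4): δ = 143.78°  ·
  (3,5): δ = 28.65°  ✓
  (4,5): δ = 64.86°  ·
antipodal pairs: 3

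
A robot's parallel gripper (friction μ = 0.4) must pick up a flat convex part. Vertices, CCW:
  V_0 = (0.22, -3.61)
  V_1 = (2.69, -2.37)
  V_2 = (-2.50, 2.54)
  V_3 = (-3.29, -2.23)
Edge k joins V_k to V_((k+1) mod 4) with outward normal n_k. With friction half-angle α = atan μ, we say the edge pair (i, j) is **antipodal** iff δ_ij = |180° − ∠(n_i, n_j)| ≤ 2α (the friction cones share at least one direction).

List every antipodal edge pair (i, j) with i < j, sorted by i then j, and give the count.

α = atan 0.4 = 21.80°;  2α = 43.60°
n_0 = (+0.4487, -0.8937)
n_1 = (+0.6872, +0.7264)
n_2 = (-0.9866, +0.1634)
n_3 = (-0.3659, -0.9307)
  (0,1): δ = 70.07°  ·
  (0,2): δ = 53.94°  ·
  (0,3): δ = 131.88°  ·
  (1,2): δ = 55.99°  ·
  (1,3): δ = 21.95°  ✓
  (2,3): δ = 102.06°  ·
antipodal pairs: 1

count = 1; pairs: (1,3)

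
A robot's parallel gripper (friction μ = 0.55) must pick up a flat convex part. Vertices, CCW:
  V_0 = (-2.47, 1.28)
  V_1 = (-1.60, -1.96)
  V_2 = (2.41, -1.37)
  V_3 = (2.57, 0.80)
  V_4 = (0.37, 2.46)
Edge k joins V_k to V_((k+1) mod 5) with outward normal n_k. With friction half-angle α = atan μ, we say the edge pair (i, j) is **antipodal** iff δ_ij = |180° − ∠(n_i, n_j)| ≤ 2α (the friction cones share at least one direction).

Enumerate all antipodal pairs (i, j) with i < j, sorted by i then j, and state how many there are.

α = atan 0.55 = 28.81°;  2α = 57.62°
n_0 = (-0.9658, -0.2593)
n_1 = (+0.1456, -0.9893)
n_2 = (+0.9973, -0.0735)
n_3 = (+0.6023, +0.7983)
n_4 = (-0.3837, +0.9235)
  (0,1): δ = 96.66°  ·
  (0,2): δ = 19.25°  ✓
  (0,3): δ = 37.93°  ✓
  (0,4): δ = 97.53°  ·
  (1,2): δ = 102.59°  ·
  (1,3): δ = 45.41°  ✓
  (1,4): δ = 14.19°  ✓
  (2,3): δ = 122.82°  ·
  (2,4): δ = 63.22°  ·
  (3,4): δ = 120.40°  ·
antipodal pairs: 4

count = 4; pairs: (0,2), (0,3), (1,3), (1,4)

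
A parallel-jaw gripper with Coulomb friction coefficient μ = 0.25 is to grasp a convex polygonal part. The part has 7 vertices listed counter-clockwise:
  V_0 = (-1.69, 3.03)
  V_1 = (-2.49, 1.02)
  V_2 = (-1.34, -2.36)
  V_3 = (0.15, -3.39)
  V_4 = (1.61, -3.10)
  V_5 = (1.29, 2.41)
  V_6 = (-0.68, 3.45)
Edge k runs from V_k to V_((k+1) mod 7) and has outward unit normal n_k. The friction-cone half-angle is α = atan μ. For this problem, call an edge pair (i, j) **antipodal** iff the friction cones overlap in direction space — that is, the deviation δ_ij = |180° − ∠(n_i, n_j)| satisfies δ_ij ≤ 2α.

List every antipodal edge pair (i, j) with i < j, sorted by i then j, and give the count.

count = 4; pairs: (0,4), (1,4), (2,5), (3,6)

α = atan 0.25 = 14.04°;  2α = 28.07°
n_0 = (-0.9291, +0.3698)
n_1 = (-0.9467, -0.3221)
n_2 = (-0.5686, -0.8226)
n_3 = (+0.1948, -0.9808)
n_4 = (+0.9983, +0.0580)
n_5 = (+0.4669, +0.8843)
n_6 = (-0.3840, +0.9233)
  (0,1): δ = 139.51°  ·
  (0,2): δ = 102.95°  ·
  (0,3): δ = 57.06°  ·
  (0,4): δ = 25.03°  ✓
  (0,5): δ = 83.87°  ·
  (0,6): δ = 134.28°  ·
  (1,2): δ = 143.45°  ·
  (1,3): δ = 97.56°  ·
  (1,4): δ = 15.47°  ✓
  (1,5): δ = 43.38°  ·
  (1,6): δ = 93.79°  ·
  (2,3): δ = 134.11°  ·
  (2,4): δ = 52.02°  ·
  (2,5): δ = 6.82°  ✓
  (2,6): δ = 57.23°  ·
  (3,4): δ = 97.91°  ·
  (3,5): δ = 39.06°  ·
  (3,6): δ = 11.35°  ✓
  (4,5): δ = 121.15°  ·
  (4,6): δ = 70.74°  ·
  (5,6): δ = 129.59°  ·
antipodal pairs: 4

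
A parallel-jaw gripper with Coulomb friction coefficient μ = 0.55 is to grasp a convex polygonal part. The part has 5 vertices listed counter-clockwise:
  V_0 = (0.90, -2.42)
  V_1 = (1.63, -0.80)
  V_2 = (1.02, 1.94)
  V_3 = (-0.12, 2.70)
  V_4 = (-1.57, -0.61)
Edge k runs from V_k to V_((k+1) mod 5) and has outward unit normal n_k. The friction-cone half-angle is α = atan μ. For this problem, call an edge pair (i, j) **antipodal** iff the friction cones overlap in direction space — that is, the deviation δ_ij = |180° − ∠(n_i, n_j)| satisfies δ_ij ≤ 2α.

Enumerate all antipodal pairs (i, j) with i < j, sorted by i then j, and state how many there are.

α = atan 0.55 = 28.81°;  2α = 57.62°
n_0 = (+0.9117, -0.4108)
n_1 = (+0.9761, +0.2173)
n_2 = (+0.5547, +0.8321)
n_3 = (-0.9160, +0.4013)
n_4 = (-0.5911, -0.8066)
  (0,1): δ = 143.19°  ·
  (0,2): δ = 99.43°  ·
  (0,3): δ = 0.60°  ✓
  (0,4): δ = 78.02°  ·
  (1,2): δ = 136.24°  ·
  (1,3): δ = 36.21°  ✓
  (1,4): δ = 41.22°  ✓
  (2,3): δ = 79.97°  ·
  (2,4): δ = 2.54°  ✓
  (3,4): δ = 102.58°  ·
antipodal pairs: 4

count = 4; pairs: (0,3), (1,3), (1,4), (2,4)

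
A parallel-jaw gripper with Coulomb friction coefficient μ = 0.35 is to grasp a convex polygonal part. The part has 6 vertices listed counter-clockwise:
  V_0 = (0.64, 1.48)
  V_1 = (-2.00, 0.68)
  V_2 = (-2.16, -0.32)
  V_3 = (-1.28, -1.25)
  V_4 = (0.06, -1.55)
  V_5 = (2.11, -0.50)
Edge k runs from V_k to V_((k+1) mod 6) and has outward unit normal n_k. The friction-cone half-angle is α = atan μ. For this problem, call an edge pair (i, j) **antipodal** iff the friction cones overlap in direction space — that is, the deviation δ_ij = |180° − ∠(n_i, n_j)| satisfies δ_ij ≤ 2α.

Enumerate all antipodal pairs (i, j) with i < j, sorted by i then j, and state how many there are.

count = 3; pairs: (0,3), (0,4), (2,5)

α = atan 0.35 = 19.29°;  2α = 38.58°
n_0 = (-0.2900, +0.9570)
n_1 = (-0.9874, +0.1580)
n_2 = (-0.7264, -0.6873)
n_3 = (-0.2185, -0.9758)
n_4 = (+0.4559, -0.8900)
n_5 = (+0.8029, +0.5961)
  (0,1): δ = 115.95°  ·
  (0,2): δ = 63.44°  ·
  (0,3): δ = 29.48°  ✓
  (0,4): δ = 10.26°  ✓
  (0,5): δ = 109.73°  ·
  (1,2): δ = 127.49°  ·
  (1,3): δ = 93.53°  ·
  (1,4): δ = 53.79°  ·
  (1,5): δ = 45.68°  ·
  (2,3): δ = 146.04°  ·
  (2,4): δ = 106.30°  ·
  (2,5): δ = 6.83°  ✓
  (3,4): δ = 140.26°  ·
  (3,5): δ = 40.79°  ·
  (4,5): δ = 80.53°  ·
antipodal pairs: 3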